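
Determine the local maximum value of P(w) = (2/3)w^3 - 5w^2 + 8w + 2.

17/3

Critical points: P'(w) = 2w^2 - 10w + 8 vanishes at w = 1, 4.
P''(w) = 4w - 10. P''(1) = -6 < 0 ⇒ local maximum; P''(4) = 6 > 0 ⇒ local minimum.
So the local maximum value is P(1) = 17/3.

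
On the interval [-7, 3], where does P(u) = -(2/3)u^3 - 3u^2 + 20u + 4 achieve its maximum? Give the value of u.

2

P'(u) = -2u^2 - 6u + 20, which vanishes at u = -5 and u = 2.
Candidates: P(-7) = -163/3,  P(-5) = -263/3,  P(2) = 80/3,  P(3) = 19.
So the maximum is P(2) = 80/3.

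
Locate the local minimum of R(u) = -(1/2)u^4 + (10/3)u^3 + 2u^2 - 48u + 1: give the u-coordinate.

R'(u) = -2u^3 + 10u^2 + 4u - 48 = 0 at u = -2, 3, 4.
R''(u) = -6u^2 + 20u + 4. R''(-2) = -60 < 0 ⇒ local maximum; R''(3) = 10 > 0 ⇒ local minimum; R''(4) = -12 < 0 ⇒ local maximum.
So the local minimum value is R(3) = -151/2.

3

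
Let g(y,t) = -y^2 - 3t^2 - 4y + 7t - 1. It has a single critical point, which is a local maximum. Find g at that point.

∂g/∂y = -2y - 4 = 0 and ∂g/∂t = -6t + 7 = 0, so (y, t) = (-2, 7/6).
The Hessian has g_{yy} = -2, g_{tt} = -6, g_{yt} = 0, giving D = 12 > 0 with g_{yy} < 0, so the point is a local maximum.
g(-2, 7/6) = 85/12.

85/12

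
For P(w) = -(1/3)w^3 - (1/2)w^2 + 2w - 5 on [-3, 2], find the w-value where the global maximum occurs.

The derivative is -w^2 - w + 2, which vanishes at w = -2 and w = 1.
Compare values at every candidate in [-3, 2]: P(-3) = -13/2,  P(-2) = -25/3,  P(1) = -23/6,  P(2) = -17/3.
So the maximum is P(1) = -23/6.

1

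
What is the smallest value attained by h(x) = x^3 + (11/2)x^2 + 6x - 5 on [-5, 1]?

h'(x) = 3x^2 + 11x + 6, which vanishes at x = -3 and x = -2/3.
Candidates: h(-5) = -45/2; h(-3) = -1/2; h(-2/3) = -185/27; h(1) = 15/2.
The minimum over the interval is -45/2, attained at x = -5.

-45/2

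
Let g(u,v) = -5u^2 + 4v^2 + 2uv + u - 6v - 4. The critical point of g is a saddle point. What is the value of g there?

∂g/∂u = -10u + 2v + 1 = 0 and ∂g/∂v = 2u + 8v - 6 = 0, so (u, v) = (5/21, 29/42).
The Hessian has g_{uu} = -10, g_{vv} = 8, g_{uv} = 2, giving D = -84 < 0, so the point is a saddle point.
g(5/21, 29/42) = -125/21.

-125/21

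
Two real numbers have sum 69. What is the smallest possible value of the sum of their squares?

With a + b = 69, a^2 + b^2 = a^2 + (69 − a)^2.
The derivative 2a − 2(69 − a) = 4a − 138 vanishes at a = 69/2; second derivative 4 > 0, a minimum.
The minimum is 2·(69/2)^2 = 4761/2.

4761/2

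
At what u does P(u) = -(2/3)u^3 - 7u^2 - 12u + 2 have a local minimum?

-6

Critical points: P'(u) = -2u^2 - 14u - 12 vanishes at u = -6, -1.
Since P''(u) = -4u - 14, we get P''(-6) = 10 > 0 ⇒ local minimum; P''(-1) = -10 < 0 ⇒ local maximum.
So the local minimum value is P(-6) = -34.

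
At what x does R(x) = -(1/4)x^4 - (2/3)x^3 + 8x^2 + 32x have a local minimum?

-2

R'(x) = -x^3 - 2x^2 + 16x + 32. Setting R'(x) = 0 gives x ∈ {-4, -2, 4}.
R''(x) = -3x^2 - 4x + 16. R''(-4) = -16 < 0 ⇒ local maximum; R''(-2) = 12 > 0 ⇒ local minimum; R''(4) = -48 < 0 ⇒ local maximum.
So the local minimum value is R(-2) = -92/3.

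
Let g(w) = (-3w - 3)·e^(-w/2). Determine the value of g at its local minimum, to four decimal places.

-3.6392

g'(w) = (-3)·e^(-w/2) + (-3w - 3)·(-1/2)·e^(-w/2) = ((3/2)w - 3/2)·e^(-w/2). Since e^(-w/2) > 0, the only critical point is w = 1.
g''(1) has the same sign as 3/2 > 0, so this is a local minimum.
g(1) = (-6)·e^(-1/2) ≈ -3.6392.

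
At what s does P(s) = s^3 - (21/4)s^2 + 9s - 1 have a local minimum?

2

Critical points: P'(s) = 3s^2 - (21/2)s + 9 vanishes at s = 3/2, 2.
Second-derivative test with P''(s) = 6s - 21/2: P''(3/2) = -3/2 < 0 ⇒ local maximum; P''(2) = 3/2 > 0 ⇒ local minimum.
The local minimum is P(2) = 4.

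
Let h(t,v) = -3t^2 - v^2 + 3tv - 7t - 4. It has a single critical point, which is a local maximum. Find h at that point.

37/3

∂h/∂t = -6t + 3v - 7 = 0 and ∂h/∂v = 3t - 2v = 0, so (t, v) = (-14/3, -7).
The Hessian has h_{tt} = -6, h_{vv} = -2, h_{tv} = 3, giving D = 3 > 0 with h_{tt} < 0, so the point is a local maximum.
h(-14/3, -7) = 37/3.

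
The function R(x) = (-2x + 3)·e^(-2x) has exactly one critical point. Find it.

2

R'(x) = (-2)·e^(-2x) + (-2x + 3)·(-2)·e^(-2x) = (4x - 8)·e^(-2x). Since e^(-2x) > 0, the only critical point is x = 2.
R''(2) has the same sign as 4 > 0, so this is a local minimum.
R(2) = (-1)·e^(-4) ≈ -0.0183.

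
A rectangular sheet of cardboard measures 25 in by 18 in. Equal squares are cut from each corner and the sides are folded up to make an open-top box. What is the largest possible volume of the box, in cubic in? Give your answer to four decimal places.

693.1413

With cut size x, the volume is V(x) = x(25 − 2x)(18 − 2x) for 0 < x < 9.
V'(x) = 12x^2 − 172x + 450. Setting V'(x) = 0 gives x ≈ 3.4436 (the root in (0, 9)).
V''(x) = 24x − 172 is negative there, so this is the maximum; V ≈ 693.1413.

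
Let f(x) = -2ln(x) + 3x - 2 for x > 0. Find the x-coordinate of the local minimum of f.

2/3

f'(x) = -2/x + 3 = 0 gives x = 2/3.
f''(x) = 2/x², which is positive for x > 0, so this is a local minimum.
f(2/3) = -2·ln(2/3) + 2 - 2 ≈ 0.8109.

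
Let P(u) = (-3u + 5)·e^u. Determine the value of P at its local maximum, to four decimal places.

5.8432

Differentiating with the product rule gives P'(u) = (-3u + 2)·e^u. Since e^u > 0, the only critical point is u = 2/3.
P''(2/3) has the same sign as -3 < 0, so this is a local maximum.
P(2/3) = (3)·e^(2/3) ≈ 5.8432.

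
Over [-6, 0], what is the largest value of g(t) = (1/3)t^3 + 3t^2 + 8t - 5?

g'(t) = t^2 + 6t + 8, which vanishes at t = -4 and t = -2.
Evaluating at the critical points and endpoints: g(-6) = -17,  g(-4) = -31/3,  g(-2) = -35/3,  g(0) = -5.
The maximum over the interval is -5, attained at t = 0.

-5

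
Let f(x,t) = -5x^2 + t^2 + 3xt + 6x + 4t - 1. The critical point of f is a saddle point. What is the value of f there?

-5

∂f/∂x = -10x + 3t + 6 = 0 and ∂f/∂t = 3x + 2t + 4 = 0, so (x, t) = (0, -2).
The Hessian has f_{xx} = -10, f_{tt} = 2, f_{xt} = 3, giving D = -29 < 0, so the point is a saddle point.
f(0, -2) = -5.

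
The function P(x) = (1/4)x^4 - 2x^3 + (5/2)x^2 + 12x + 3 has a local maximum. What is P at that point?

P'(x) = x^3 - 6x^2 + 5x + 12. Setting P'(x) = 0 gives x ∈ {-1, 3, 4}.
Since P''(x) = 3x^2 - 12x + 5, we get P''(-1) = 20 > 0 ⇒ local minimum; P''(3) = -4 < 0 ⇒ local maximum; P''(4) = 5 > 0 ⇒ local minimum.
So the local maximum value is P(3) = 111/4.

111/4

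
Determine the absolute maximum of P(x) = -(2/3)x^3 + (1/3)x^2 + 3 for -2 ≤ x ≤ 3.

P'(x) = -2x^2 + (2/3)x, which vanishes at x = 0 and x = 1/3.
Compare values at every candidate in [-2, 3]: P(-2) = 29/3, P(0) = 3, P(1/3) = 244/81, P(3) = -12.
The maximum over the interval is 29/3, attained at x = -2.

29/3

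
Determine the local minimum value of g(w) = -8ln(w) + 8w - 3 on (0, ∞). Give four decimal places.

g'(w) = -8/w + 8 = 0 gives w = 1.
g''(w) = 8/w², which is positive for w > 0, so this is a local minimum.
g(1) = -8·ln(1) + 8 - 3 ≈ 5.0000.

5.0000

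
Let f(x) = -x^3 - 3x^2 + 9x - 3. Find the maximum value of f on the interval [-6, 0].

51

Differentiating, f'(x) = -3x^2 - 6x + 9; whose only zero in [-6, 0] is x = -3.
Compare values at every candidate in [-6, 0]: f(-6) = 51; f(-3) = -30; f(0) = -3.
The maximum over the interval is 51, attained at x = -6.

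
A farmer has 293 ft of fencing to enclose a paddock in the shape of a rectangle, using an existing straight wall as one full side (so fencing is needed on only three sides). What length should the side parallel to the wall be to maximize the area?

293/2

Let the sides perpendicular to the wall have length x and the parallel side y, so 2x + y = 293 and the area is A = xy = x(293 − 2x).
A'(x) = 293 − 4x = 0 gives x = 293/4, and A''(x) = −4 < 0 confirms a maximum.
Then y = 293 − 2·293/4 = 293/2 and A = 85849/8.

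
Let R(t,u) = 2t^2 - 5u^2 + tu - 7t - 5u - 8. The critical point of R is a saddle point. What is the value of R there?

-558/41

∂R/∂t = 4t + u - 7 = 0 and ∂R/∂u = t - 10u - 5 = 0, so (t, u) = (75/41, -13/41).
The Hessian has R_{tt} = 4, R_{uu} = -10, R_{tu} = 1, giving D = -41 < 0, so the point is a saddle point.
R(75/41, -13/41) = -558/41.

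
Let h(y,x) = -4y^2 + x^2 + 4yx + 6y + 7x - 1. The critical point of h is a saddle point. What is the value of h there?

∂h/∂y = -8y + 4x + 6 = 0 and ∂h/∂x = 4y + 2x + 7 = 0, so (y, x) = (-1/2, -5/2).
The Hessian has h_{yy} = -8, h_{xx} = 2, h_{yx} = 4, giving D = -32 < 0, so the point is a saddle point.
h(-1/2, -5/2) = -45/4.

-45/4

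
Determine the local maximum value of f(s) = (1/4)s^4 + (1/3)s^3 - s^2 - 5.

-5

Critical points: f'(s) = s^3 + s^2 - 2s vanishes at s = -2, 0, 1.
Second-derivative test with f''(s) = 3s^2 + 2s - 2: f''(-2) = 6 > 0 ⇒ local minimum; f''(0) = -2 < 0 ⇒ local maximum; f''(1) = 3 > 0 ⇒ local minimum.
The local maximum is f(0) = -5.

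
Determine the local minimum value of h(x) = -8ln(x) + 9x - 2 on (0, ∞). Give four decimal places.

6.9423

h'(x) = -8/x + 9 = 0 gives x = 8/9.
h''(x) = 8/x², which is positive for x > 0, so this is a local minimum.
h(8/9) = -8·ln(8/9) + 8 - 2 ≈ 6.9423.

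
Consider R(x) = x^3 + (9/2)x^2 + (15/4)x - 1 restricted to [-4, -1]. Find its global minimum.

-8

The derivative is 3x^2 + 9x + 15/4, whose only zero in [-4, -1] is x = -5/2.
Evaluating at the critical points and endpoints: R(-4) = -8,  R(-5/2) = 17/8,  R(-1) = -5/4.
The minimum over the interval is -8, attained at x = -4.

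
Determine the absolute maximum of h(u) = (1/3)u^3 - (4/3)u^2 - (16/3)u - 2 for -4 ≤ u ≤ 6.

158/81

The derivative is u^2 - (8/3)u - 16/3, which vanishes at u = -4/3 and u = 4.
Compare values at every candidate in [-4, 6]: h(-4) = -70/3; h(-4/3) = 158/81; h(4) = -70/3; h(6) = -10.
The maximum over the interval is 158/81, attained at u = -4/3.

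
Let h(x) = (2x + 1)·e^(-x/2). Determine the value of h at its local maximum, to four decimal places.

h'(x) = 2·e^(-x/2) + (2x + 1)·(-1/2)·e^(-x/2) = (-x + 3/2)·e^(-x/2). Since e^(-x/2) > 0, the only critical point is x = 3/2.
h''(3/2) has the same sign as -1 < 0, so this is a local maximum.
h(3/2) = (4)·e^(-3/4) ≈ 1.8895.

1.8895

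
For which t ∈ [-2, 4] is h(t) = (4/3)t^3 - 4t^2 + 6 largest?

4

The derivative is 4t^2 - 8t, which vanishes at t = 0 and t = 2.
Evaluating at the critical points and endpoints: h(-2) = -62/3,  h(0) = 6,  h(2) = 2/3,  h(4) = 82/3.
So the maximum is h(4) = 82/3.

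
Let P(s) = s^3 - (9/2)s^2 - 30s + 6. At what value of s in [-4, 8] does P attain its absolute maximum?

-2

Differentiating, P'(s) = 3s^2 - 9s - 30; which vanishes at s = -2 and s = 5.
Compare values at every candidate in [-4, 8]: P(-4) = -10,  P(-2) = 40,  P(5) = -263/2,  P(8) = -10.
Hence the absolute maximum is 40 at s = -2.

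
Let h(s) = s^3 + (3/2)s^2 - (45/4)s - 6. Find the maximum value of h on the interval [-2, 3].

Differentiating, h'(s) = 3s^2 + 3s - 45/4; whose only zero in [-2, 3] is s = 3/2.
Compare values at every candidate in [-2, 3]: h(-2) = 29/2, h(3/2) = -129/8, h(3) = 3/4.
So the maximum is h(-2) = 29/2.

29/2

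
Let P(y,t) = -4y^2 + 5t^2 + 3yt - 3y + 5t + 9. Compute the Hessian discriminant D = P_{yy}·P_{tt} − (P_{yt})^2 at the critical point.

-89

∂P/∂y = -8y + 3t - 3 = 0 and ∂P/∂t = 3y + 10t + 5 = 0, so (y, t) = (-45/89, -31/89).
The Hessian has P_{yy} = -8, P_{tt} = 10, P_{yt} = 3, giving D = -89 < 0, so the point is a saddle point.
D = (-8)·(10) − (3)^2 = -89.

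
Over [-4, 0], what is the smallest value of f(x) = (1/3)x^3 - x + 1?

-49/3

Differentiating, f'(x) = x^2 - 1; whose only zero in [-4, 0] is x = -1.
Compare values at every candidate in [-4, 0]: f(-4) = -49/3; f(-1) = 5/3; f(0) = 1.
The minimum over the interval is -49/3, attained at x = -4.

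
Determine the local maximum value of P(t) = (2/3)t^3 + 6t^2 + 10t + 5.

Critical points: P'(t) = 2t^2 + 12t + 10 vanishes at t = -5, -1.
Since P''(t) = 4t + 12, we get P''(-5) = -8 < 0 ⇒ local maximum; P''(-1) = 8 > 0 ⇒ local minimum.
So the local maximum value is P(-5) = 65/3.

65/3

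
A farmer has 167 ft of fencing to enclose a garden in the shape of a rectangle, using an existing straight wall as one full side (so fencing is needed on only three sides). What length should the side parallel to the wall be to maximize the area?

167/2

Let the sides perpendicular to the wall have length x and the parallel side y, so 2x + y = 167 and the area is A = xy = x(167 − 2x).
A'(x) = 167 − 4x = 0 gives x = 167/4, and A''(x) = −4 < 0 confirms a maximum.
Then y = 167 − 2·167/4 = 167/2 and A = 27889/8.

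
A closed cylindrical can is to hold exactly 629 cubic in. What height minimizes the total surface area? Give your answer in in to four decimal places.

9.2865

With radius r and height h, πr²h = 629 so h = 629/(πr²), and S(r) = 2πr² + 2πrh = 2πr² + 2·629/r.
S'(r) = 4πr − 2·629/r² = 0 ⇒ r³ = 629/(2π), so r ≈ 4.6433 and h = 2r ≈ 9.2865.
S''(r) = 4π + 4·629/r³ > 0, so this is the minimum; S ≈ 406.3950.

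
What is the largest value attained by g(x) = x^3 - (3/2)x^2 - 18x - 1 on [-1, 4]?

29/2

The derivative is 3x^2 - 3x - 18, whose only zero in [-1, 4] is x = 3.
Evaluating at the critical points and endpoints: g(-1) = 29/2, g(3) = -83/2, g(4) = -33.
The maximum over the interval is 29/2, attained at x = -1.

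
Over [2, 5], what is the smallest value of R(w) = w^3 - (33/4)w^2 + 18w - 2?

2

R'(w) = 3w^2 - (33/2)w + 18, whose only zero in [2, 5] is w = 4.
Compare values at every candidate in [2, 5]: R(2) = 9; R(4) = 2; R(5) = 27/4.
So the minimum is R(4) = 2.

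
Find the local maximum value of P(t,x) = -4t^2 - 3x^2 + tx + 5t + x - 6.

-198/47

∂P/∂t = -8t + x + 5 = 0 and ∂P/∂x = t - 6x + 1 = 0, so (t, x) = (31/47, 13/47).
The Hessian has P_{tt} = -8, P_{xx} = -6, P_{tx} = 1, giving D = 47 > 0 with P_{tt} < 0, so the point is a local maximum.
P(31/47, 13/47) = -198/47.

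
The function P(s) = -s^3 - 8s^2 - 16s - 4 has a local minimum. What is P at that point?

P'(s) = -3s^2 - 16s - 16. Setting P'(s) = 0 gives s ∈ {-4, -4/3}.
Second-derivative test with P''(s) = -6s - 16: P''(-4) = 8 > 0 ⇒ local minimum; P''(-4/3) = -8 < 0 ⇒ local maximum.
Thus P has its local minimum at s = -4, with value -4.

-4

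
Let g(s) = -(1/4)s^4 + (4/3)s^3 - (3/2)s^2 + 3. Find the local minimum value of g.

g'(s) = -s^3 + 4s^2 - 3s. Setting g'(s) = 0 gives s ∈ {0, 1, 3}.
Second-derivative test with g''(s) = -3s^2 + 8s - 3: g''(0) = -3 < 0 ⇒ local maximum; g''(1) = 2 > 0 ⇒ local minimum; g''(3) = -6 < 0 ⇒ local maximum.
So the local minimum value is g(1) = 31/12.

31/12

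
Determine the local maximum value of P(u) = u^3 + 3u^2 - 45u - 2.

P'(u) = 3u^2 + 6u - 45. Setting P'(u) = 0 gives u ∈ {-5, 3}.
Second-derivative test with P''(u) = 6u + 6: P''(-5) = -24 < 0 ⇒ local maximum; P''(3) = 24 > 0 ⇒ local minimum.
So the local maximum value is P(-5) = 173.

173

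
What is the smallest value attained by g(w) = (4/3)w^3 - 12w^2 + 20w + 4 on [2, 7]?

-88/3

g'(w) = 4w^2 - 24w + 20, whose only zero in [2, 7] is w = 5.
Compare values at every candidate in [2, 7]: g(2) = 20/3, g(5) = -88/3, g(7) = 40/3.
So the minimum is g(5) = -88/3.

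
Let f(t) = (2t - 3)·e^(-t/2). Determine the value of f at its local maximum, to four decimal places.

0.6951

By the product rule, f'(t) = (-t + 7/2)·e^(-t/2). Since e^(-t/2) > 0, the only critical point is t = 7/2.
f''(7/2) has the same sign as -1 < 0, so this is a local maximum.
f(7/2) = (4)·e^(-7/4) ≈ 0.6951.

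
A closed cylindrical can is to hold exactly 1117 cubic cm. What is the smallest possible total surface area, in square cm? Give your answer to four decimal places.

With radius r and height h, πr²h = 1117 so h = 1117/(πr²), and S(r) = 2πr² + 2πrh = 2πr² + 2·1117/r.
S'(r) = 4πr − 2·1117/r² = 0 ⇒ r³ = 1117/(2π), so r ≈ 5.6229 and h = 2r ≈ 11.2457.
S''(r) = 4π + 4·1117/r³ > 0, so this is the minimum; S ≈ 595.9594.

595.9594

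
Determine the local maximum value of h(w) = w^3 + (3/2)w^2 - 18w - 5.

71/2

h'(w) = 3w^2 + 3w - 18 = 0 at w = -3, 2.
h''(w) = 6w + 3. h''(-3) = -15 < 0 ⇒ local maximum; h''(2) = 15 > 0 ⇒ local minimum.
Thus h has its local maximum at w = -3, with value 71/2.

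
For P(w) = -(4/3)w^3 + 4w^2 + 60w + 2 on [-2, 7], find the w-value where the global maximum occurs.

5

The derivative is -4w^2 + 8w + 60, whose only zero in [-2, 7] is w = 5.
Evaluating at the critical points and endpoints: P(-2) = -274/3, P(5) = 706/3, P(7) = 482/3.
The maximum over the interval is 706/3, attained at w = 5.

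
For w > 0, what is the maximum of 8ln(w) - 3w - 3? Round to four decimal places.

-3.1534

h'(w) = 8/w − 3 = 0 gives w = 8/3.
h''(w) = -8/w², which is negative for w > 0, so this is a local maximum.
h(8/3) = 8·ln(8/3) - 8 - 3 ≈ -3.1534.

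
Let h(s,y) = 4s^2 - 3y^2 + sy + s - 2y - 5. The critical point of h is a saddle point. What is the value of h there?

∂h/∂s = 8s + y + 1 = 0 and ∂h/∂y = s - 6y - 2 = 0, so (s, y) = (-4/49, -17/49).
The Hessian has h_{ss} = 8, h_{yy} = -6, h_{sy} = 1, giving D = -49 < 0, so the point is a saddle point.
h(-4/49, -17/49) = -230/49.

-230/49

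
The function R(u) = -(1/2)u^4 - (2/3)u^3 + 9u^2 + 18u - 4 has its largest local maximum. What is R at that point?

Critical points: R'(u) = -2u^3 - 2u^2 + 18u + 18 vanishes at u = -3, -1, 3.
Since R''(u) = -6u^2 - 4u + 18, we get R''(-3) = -24 < 0 ⇒ local maximum; R''(-1) = 16 > 0 ⇒ local minimum; R''(3) = -48 < 0 ⇒ local maximum.
The largest local maximum is R(3) = 145/2.

145/2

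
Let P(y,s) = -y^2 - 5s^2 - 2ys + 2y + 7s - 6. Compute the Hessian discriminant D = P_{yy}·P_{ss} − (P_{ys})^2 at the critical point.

16

∂P/∂y = -2y - 2s + 2 = 0 and ∂P/∂s = -2y - 10s + 7 = 0, so (y, s) = (3/8, 5/8).
The Hessian has P_{yy} = -2, P_{ss} = -10, P_{ys} = -2, giving D = 16 > 0 with P_{yy} < 0, so the point is a local maximum.
D = (-2)·(-10) − (-2)^2 = 16.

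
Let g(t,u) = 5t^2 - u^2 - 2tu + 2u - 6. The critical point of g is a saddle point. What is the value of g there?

∂g/∂t = 10t - 2u = 0 and ∂g/∂u = -2t - 2u + 2 = 0, so (t, u) = (1/6, 5/6).
The Hessian has g_{tt} = 10, g_{uu} = -2, g_{tu} = -2, giving D = -24 < 0, so the point is a saddle point.
g(1/6, 5/6) = -31/6.

-31/6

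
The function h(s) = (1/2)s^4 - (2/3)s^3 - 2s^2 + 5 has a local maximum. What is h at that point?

Critical points: h'(s) = 2s^3 - 2s^2 - 4s vanishes at s = -1, 0, 2.
Second-derivative test with h''(s) = 6s^2 - 4s - 4: h''(-1) = 6 > 0 ⇒ local minimum; h''(0) = -4 < 0 ⇒ local maximum; h''(2) = 12 > 0 ⇒ local minimum.
So the local maximum value is h(0) = 5.

5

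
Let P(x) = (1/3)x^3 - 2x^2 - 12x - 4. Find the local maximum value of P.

Critical points: P'(x) = x^2 - 4x - 12 vanishes at x = -2, 6.
P''(x) = 2x - 4. P''(-2) = -8 < 0 ⇒ local maximum; P''(6) = 8 > 0 ⇒ local minimum.
So the local maximum value is P(-2) = 28/3.

28/3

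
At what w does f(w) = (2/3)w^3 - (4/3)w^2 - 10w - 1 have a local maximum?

-5/3

f'(w) = 2w^2 - (8/3)w - 10 = 0 at w = -5/3, 3.
Second-derivative test with f''(w) = 4w - 8/3: f''(-5/3) = -28/3 < 0 ⇒ local maximum; f''(3) = 28/3 > 0 ⇒ local minimum.
So the local maximum value is f(-5/3) = 719/81.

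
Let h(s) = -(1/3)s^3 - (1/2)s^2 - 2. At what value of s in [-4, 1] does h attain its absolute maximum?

-4

h'(s) = -s^2 - s, which vanishes at s = -1 and s = 0.
Candidates: h(-4) = 34/3,  h(-1) = -13/6,  h(0) = -2,  h(1) = -17/6.
So the maximum is h(-4) = 34/3.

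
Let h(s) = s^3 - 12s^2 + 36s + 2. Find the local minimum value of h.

2

Critical points: h'(s) = 3s^2 - 24s + 36 vanishes at s = 2, 6.
h''(s) = 6s - 24. h''(2) = -12 < 0 ⇒ local maximum; h''(6) = 12 > 0 ⇒ local minimum.
The local minimum is h(6) = 2.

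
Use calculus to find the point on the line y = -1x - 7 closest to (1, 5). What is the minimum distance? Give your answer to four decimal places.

Minimize D(x)^2 = (x - 1)^2 + (-x - 12)^2.
d/dx[D^2] = 2(x - 1) + 2·(-1)·(-x - 12) = 0 ⇒ x = -11/2.
Then y = -3/2 and the distance is √(169/2) ≈ 9.1924.

9.1924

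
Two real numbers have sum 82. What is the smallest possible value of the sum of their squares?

With a + b = 82, a^2 + b^2 = a^2 + (82 − a)^2.
The derivative 2a − 2(82 − a) = 4a − 164 vanishes at a = 41; second derivative 4 > 0, a minimum.
The minimum is 2·(41)^2 = 3362.

3362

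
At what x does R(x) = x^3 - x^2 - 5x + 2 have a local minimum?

5/3

R'(x) = 3x^2 - 2x - 5. Setting R'(x) = 0 gives x ∈ {-1, 5/3}.
Second-derivative test with R''(x) = 6x - 2: R''(-1) = -8 < 0 ⇒ local maximum; R''(5/3) = 8 > 0 ⇒ local minimum.
The local minimum is R(5/3) = -121/27.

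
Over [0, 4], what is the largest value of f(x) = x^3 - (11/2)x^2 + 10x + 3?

19

The derivative is 3x^2 - 11x + 10, which vanishes at x = 5/3 and x = 2.
Candidates: f(0) = 3,  f(5/3) = 487/54,  f(2) = 9,  f(4) = 19.
Hence the absolute maximum is 19 at x = 4.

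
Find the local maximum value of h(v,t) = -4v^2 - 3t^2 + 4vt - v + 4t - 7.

∂h/∂v = -8v + 4t - 1 = 0 and ∂h/∂t = 4v - 6t + 4 = 0, so (v, t) = (5/16, 7/8).
The Hessian has h_{vv} = -8, h_{tt} = -6, h_{vt} = 4, giving D = 32 > 0 with h_{vv} < 0, so the point is a local maximum.
h(5/16, 7/8) = -173/32.

-173/32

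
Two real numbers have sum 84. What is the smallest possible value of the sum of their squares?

With a + b = 84, a^2 + b^2 = a^2 + (84 − a)^2.
The derivative 2a − 2(84 − a) = 4a − 168 vanishes at a = 42; second derivative 4 > 0, a minimum.
The minimum is 2·(42)^2 = 3528.

3528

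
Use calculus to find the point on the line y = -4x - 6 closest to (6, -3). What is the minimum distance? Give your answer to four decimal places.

Minimize D(x)^2 = (x - 6)^2 + (-4x - 3)^2.
d/dx[D^2] = 2(x - 6) + 2·(-4)·(-4x - 3) = 0 ⇒ x = -6/17.
Then y = -78/17 and the distance is √(729/17) ≈ 6.5485.

6.5485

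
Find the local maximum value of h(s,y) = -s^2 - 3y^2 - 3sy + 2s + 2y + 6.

22/3

∂h/∂s = -2s - 3y + 2 = 0 and ∂h/∂y = -3s - 6y + 2 = 0, so (s, y) = (2, -2/3).
The Hessian has h_{ss} = -2, h_{yy} = -6, h_{sy} = -3, giving D = 3 > 0 with h_{ss} < 0, so the point is a local maximum.
h(2, -2/3) = 22/3.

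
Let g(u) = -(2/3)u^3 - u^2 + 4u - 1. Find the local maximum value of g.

Critical points: g'(u) = -2u^2 - 2u + 4 vanishes at u = -2, 1.
Since g''(u) = -4u - 2, we get g''(-2) = 6 > 0 ⇒ local minimum; g''(1) = -6 < 0 ⇒ local maximum.
So the local maximum value is g(1) = 4/3.

4/3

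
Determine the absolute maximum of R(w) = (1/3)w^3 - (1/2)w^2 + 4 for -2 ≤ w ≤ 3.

R'(w) = w^2 - w, which vanishes at w = 0 and w = 1.
Candidates: R(-2) = -2/3, R(0) = 4, R(1) = 23/6, R(3) = 17/2.
So the maximum is R(3) = 17/2.

17/2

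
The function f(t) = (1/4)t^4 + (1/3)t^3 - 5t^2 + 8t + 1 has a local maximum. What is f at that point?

55/12

Critical points: f'(t) = t^3 + t^2 - 10t + 8 vanishes at t = -4, 1, 2.
Second-derivative test with f''(t) = 3t^2 + 2t - 10: f''(-4) = 30 > 0 ⇒ local minimum; f''(1) = -5 < 0 ⇒ local maximum; f''(2) = 6 > 0 ⇒ local minimum.
Thus f has its local maximum at t = 1, with value 55/12.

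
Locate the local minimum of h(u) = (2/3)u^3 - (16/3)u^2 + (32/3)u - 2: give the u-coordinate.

Critical points: h'(u) = 2u^2 - (32/3)u + 32/3 vanishes at u = 4/3, 4.
Second-derivative test with h''(u) = 4u - 32/3: h''(4/3) = -16/3 < 0 ⇒ local maximum; h''(4) = 16/3 > 0 ⇒ local minimum.
So the local minimum value is h(4) = -2.

4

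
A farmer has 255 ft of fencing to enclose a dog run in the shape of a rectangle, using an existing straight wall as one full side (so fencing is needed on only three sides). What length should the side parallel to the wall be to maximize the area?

255/2

Let the sides perpendicular to the wall have length x and the parallel side y, so 2x + y = 255 and the area is A = xy = x(255 − 2x).
A'(x) = 255 − 4x = 0 gives x = 255/4, and A''(x) = −4 < 0 confirms a maximum.
Then y = 255 − 2·255/4 = 255/2 and A = 65025/8.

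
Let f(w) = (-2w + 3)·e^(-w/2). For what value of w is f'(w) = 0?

By the product rule, f'(w) = (w - 7/2)·e^(-w/2). Since e^(-w/2) > 0, the only critical point is w = 7/2.
f''(7/2) has the same sign as 1 > 0, so this is a local minimum.
f(7/2) = (-4)·e^(-7/4) ≈ -0.6951.

7/2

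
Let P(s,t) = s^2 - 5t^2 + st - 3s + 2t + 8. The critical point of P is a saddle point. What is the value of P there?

19/3

∂P/∂s = 2s + t - 3 = 0 and ∂P/∂t = s - 10t + 2 = 0, so (s, t) = (4/3, 1/3).
The Hessian has P_{ss} = 2, P_{tt} = -10, P_{st} = 1, giving D = -21 < 0, so the point is a saddle point.
P(4/3, 1/3) = 19/3.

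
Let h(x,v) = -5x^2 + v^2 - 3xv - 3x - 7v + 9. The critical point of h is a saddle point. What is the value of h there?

88/29

∂h/∂x = -10x - 3v - 3 = 0 and ∂h/∂v = -3x + 2v - 7 = 0, so (x, v) = (-27/29, 61/29).
The Hessian has h_{xx} = -10, h_{vv} = 2, h_{xv} = -3, giving D = -29 < 0, so the point is a saddle point.
h(-27/29, 61/29) = 88/29.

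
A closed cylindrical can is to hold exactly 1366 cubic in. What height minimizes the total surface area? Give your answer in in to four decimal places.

12.0260

With radius r and height h, πr²h = 1366 so h = 1366/(πr²), and S(r) = 2πr² + 2πrh = 2πr² + 2·1366/r.
S'(r) = 4πr − 2·1366/r² = 0 ⇒ r³ = 1366/(2π), so r ≈ 6.0130 and h = 2r ≈ 12.0260.
S''(r) = 4π + 4·1366/r³ > 0, so this is the minimum; S ≈ 681.5248.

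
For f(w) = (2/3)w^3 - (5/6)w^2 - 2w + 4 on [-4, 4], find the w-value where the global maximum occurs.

4

Differentiating, f'(w) = 2w^2 - (5/3)w - 2; which vanishes at w = -2/3 and w = 3/2.
Evaluating at the critical points and endpoints: f(-4) = -44,  f(-2/3) = 386/81,  f(3/2) = 11/8,  f(4) = 76/3.
Hence the absolute maximum is 76/3 at w = 4.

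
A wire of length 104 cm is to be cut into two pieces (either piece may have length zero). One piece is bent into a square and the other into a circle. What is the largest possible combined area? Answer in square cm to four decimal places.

Let x be the length used for the square. Square side x/4; circle radius (104−x)/(2π).
A(x) = (x/4)² + π·((104−x)/(2π))² = x²/16 + (104−x)²/(4π) for 0 ≤ x ≤ 104. A'(x) = x/8 − (104−x)/(2π) = 0 gives x = 4·104/(π+4) ≈ 58.2503.
A'' > 0, so the interior critical point is a minimum; the maximum is at an endpoint. A(0) = 860.7099 and A(104) = 676.0000, so the largest area is 860.7099.

860.7099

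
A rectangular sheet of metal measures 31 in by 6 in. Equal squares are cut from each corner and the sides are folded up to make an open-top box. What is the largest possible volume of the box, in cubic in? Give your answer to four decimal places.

126.3596

With cut size x, the volume is V(x) = x(31 − 2x)(6 − 2x) for 0 < x < 3.
V'(x) = 12x^2 − 148x + 186. Setting V'(x) = 0 gives x ≈ 1.4203 (the root in (0, 3)).
V''(x) = 24x − 148 is negative there, so this is the maximum; V ≈ 126.3596.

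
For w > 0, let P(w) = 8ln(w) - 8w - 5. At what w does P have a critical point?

1

P'(w) = 8/w − 8 = 0 gives w = 1.
P''(w) = -8/w², which is negative for w > 0, so this is a local maximum.
P(1) = 8·ln(1) - 8 - 5 ≈ -13.0000.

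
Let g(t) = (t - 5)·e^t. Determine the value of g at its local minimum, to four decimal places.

-54.5982

g'(t) = 1·e^t + (t - 5)·1·e^t = (t - 4)·e^t. Since e^t > 0, the only critical point is t = 4.
g''(4) has the same sign as 1 > 0, so this is a local minimum.
g(4) = (-1)·e^(4) ≈ -54.5982.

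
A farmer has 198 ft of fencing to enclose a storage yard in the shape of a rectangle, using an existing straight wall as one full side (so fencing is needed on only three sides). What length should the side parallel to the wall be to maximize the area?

Let the sides perpendicular to the wall have length x and the parallel side y, so 2x + y = 198 and the area is A = xy = x(198 − 2x).
A'(x) = 198 − 4x = 0 gives x = 99/2, and A''(x) = −4 < 0 confirms a maximum.
Then y = 198 − 2·99/2 = 99 and A = 9801/2.

99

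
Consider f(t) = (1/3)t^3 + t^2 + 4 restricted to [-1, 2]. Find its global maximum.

The derivative is t^2 + 2t, whose only zero in [-1, 2] is t = 0.
Candidates: f(-1) = 14/3,  f(0) = 4,  f(2) = 32/3.
The maximum over the interval is 32/3, attained at t = 2.

32/3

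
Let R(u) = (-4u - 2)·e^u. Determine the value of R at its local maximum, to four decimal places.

R'(u) = (-4)·e^u + (-4u - 2)·1·e^u = (-4u - 6)·e^u. Since e^u > 0, the only critical point is u = -3/2.
R''(-3/2) has the same sign as -4 < 0, so this is a local maximum.
R(-3/2) = (4)·e^(-3/2) ≈ 0.8925.

0.8925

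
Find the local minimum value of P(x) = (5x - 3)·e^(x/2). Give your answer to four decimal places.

-4.9659

P'(x) = 5·e^(x/2) + (5x - 3)·(1/2)·e^(x/2) = ((5/2)x + 7/2)·e^(x/2). Since e^(x/2) > 0, the only critical point is x = -7/5.
P''(-7/5) has the same sign as 5/2 > 0, so this is a local minimum.
P(-7/5) = (-10)·e^(-7/10) ≈ -4.9659.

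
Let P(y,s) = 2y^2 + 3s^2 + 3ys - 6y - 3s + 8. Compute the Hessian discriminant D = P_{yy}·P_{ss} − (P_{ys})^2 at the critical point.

∂P/∂y = 4y + 3s - 6 = 0 and ∂P/∂s = 3y + 6s - 3 = 0, so (y, s) = (9/5, -2/5).
The Hessian has P_{yy} = 4, P_{ss} = 6, P_{ys} = 3, giving D = 15 > 0 with P_{yy} > 0, so the point is a local minimum.
D = (4)·(6) − (3)^2 = 15.

15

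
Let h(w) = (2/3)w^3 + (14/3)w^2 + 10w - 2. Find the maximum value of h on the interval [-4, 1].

Differentiating, h'(w) = 2w^2 + (28/3)w + 10; which vanishes at w = -3 and w = -5/3.
Compare values at every candidate in [-4, 1]: h(-4) = -10; h(-3) = -8; h(-5/3) = -712/81; h(1) = 40/3.
So the maximum is h(1) = 40/3.

40/3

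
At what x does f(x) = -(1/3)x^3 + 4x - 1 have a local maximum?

Critical points: f'(x) = -x^2 + 4 vanishes at x = -2, 2.
Since f''(x) = -2x, we get f''(-2) = 4 > 0 ⇒ local minimum; f''(2) = -4 < 0 ⇒ local maximum.
The local maximum is f(2) = 13/3.

2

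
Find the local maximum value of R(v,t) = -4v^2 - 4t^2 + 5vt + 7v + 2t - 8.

∂R/∂v = -8v + 5t + 7 = 0 and ∂R/∂t = 5v - 8t + 2 = 0, so (v, t) = (22/13, 17/13).
The Hessian has R_{vv} = -8, R_{tt} = -8, R_{vt} = 5, giving D = 39 > 0 with R_{vv} < 0, so the point is a local maximum.
R(22/13, 17/13) = -10/13.

-10/13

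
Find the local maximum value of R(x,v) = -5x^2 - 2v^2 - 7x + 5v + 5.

423/40

∂R/∂x = -10x - 7 = 0 and ∂R/∂v = -4v + 5 = 0, so (x, v) = (-7/10, 5/4).
The Hessian has R_{xx} = -10, R_{vv} = -4, R_{xv} = 0, giving D = 40 > 0 with R_{xx} < 0, so the point is a local maximum.
R(-7/10, 5/4) = 423/40.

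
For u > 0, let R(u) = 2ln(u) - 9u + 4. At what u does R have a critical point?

2/9

R'(u) = 2/u − 9 = 0 gives u = 2/9.
R''(u) = -2/u², which is negative for u > 0, so this is a local maximum.
R(2/9) = 2·ln(2/9) - 2 + 4 ≈ -1.0082.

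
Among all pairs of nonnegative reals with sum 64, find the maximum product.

With x + y = 64, the product is P(x) = x(64 − x).
P'(x) = 64 − 2x = 0 gives x = 32; P'' = −2 < 0, so this is the maximum.
P = 32·32 = 1024.

1024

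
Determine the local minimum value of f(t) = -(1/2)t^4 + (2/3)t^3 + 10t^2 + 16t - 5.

-73/6

f'(t) = -2t^3 + 2t^2 + 20t + 16. Setting f'(t) = 0 gives t ∈ {-2, -1, 4}.
Second-derivative test with f''(t) = -6t^2 + 4t + 20: f''(-2) = -12 < 0 ⇒ local maximum; f''(-1) = 10 > 0 ⇒ local minimum; f''(4) = -60 < 0 ⇒ local maximum.
The local minimum is f(-1) = -73/6.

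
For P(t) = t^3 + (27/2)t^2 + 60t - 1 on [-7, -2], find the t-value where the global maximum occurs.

The derivative is 3t^2 + 27t + 60, which vanishes at t = -5 and t = -4.
Candidates: P(-7) = -205/2,  P(-5) = -177/2,  P(-4) = -89,  P(-2) = -75.
The maximum over the interval is -75, attained at t = -2.

-2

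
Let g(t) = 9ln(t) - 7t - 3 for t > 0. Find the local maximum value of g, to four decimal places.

-9.7382

g'(t) = 9/t − 7 = 0 gives t = 9/7.
g''(t) = -9/t², which is negative for t > 0, so this is a local maximum.
g(9/7) = 9·ln(9/7) - 9 - 3 ≈ -9.7382.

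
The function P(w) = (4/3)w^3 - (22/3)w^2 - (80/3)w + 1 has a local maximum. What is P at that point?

1649/81

Critical points: P'(w) = 4w^2 - (44/3)w - 80/3 vanishes at w = -4/3, 5.
Since P''(w) = 8w - 44/3, we get P''(-4/3) = -76/3 < 0 ⇒ local maximum; P''(5) = 76/3 > 0 ⇒ local minimum.
So the local maximum value is P(-4/3) = 1649/81.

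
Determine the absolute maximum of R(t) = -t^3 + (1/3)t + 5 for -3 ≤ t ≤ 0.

31

R'(t) = -3t^2 + 1/3, whose only zero in [-3, 0] is t = -1/3.
Evaluating at the critical points and endpoints: R(-3) = 31; R(-1/3) = 133/27; R(0) = 5.
The maximum over the interval is 31, attained at t = -3.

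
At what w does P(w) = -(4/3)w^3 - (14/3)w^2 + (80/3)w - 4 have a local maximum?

Critical points: P'(w) = -4w^2 - (28/3)w + 80/3 vanishes at w = -4, 5/3.
Second-derivative test with P''(w) = -8w - 28/3: P''(-4) = 68/3 > 0 ⇒ local minimum; P''(5/3) = -68/3 < 0 ⇒ local maximum.
So the local maximum value is P(5/3) = 1726/81.

5/3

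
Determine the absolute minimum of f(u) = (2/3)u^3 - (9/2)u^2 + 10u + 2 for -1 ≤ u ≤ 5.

-79/6

Differentiating, f'(u) = 2u^2 - 9u + 10; which vanishes at u = 2 and u = 5/2.
Candidates: f(-1) = -79/6,  f(2) = 28/3,  f(5/2) = 223/24,  f(5) = 137/6.
Hence the absolute minimum is -79/6 at u = -1.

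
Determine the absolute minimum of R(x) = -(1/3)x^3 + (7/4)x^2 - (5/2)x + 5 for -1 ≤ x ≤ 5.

The derivative is -x^2 + (7/2)x - 5/2, which vanishes at x = 1 and x = 5/2.
Candidates: R(-1) = 115/12,  R(1) = 47/12,  R(5/2) = 215/48,  R(5) = -65/12.
Hence the absolute minimum is -65/12 at x = 5.

-65/12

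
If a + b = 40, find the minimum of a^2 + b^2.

800

With a + b = 40, a^2 + b^2 = a^2 + (40 − a)^2.
The derivative 2a − 2(40 − a) = 4a − 80 vanishes at a = 20; second derivative 4 > 0, a minimum.
The minimum is 2·(20)^2 = 800.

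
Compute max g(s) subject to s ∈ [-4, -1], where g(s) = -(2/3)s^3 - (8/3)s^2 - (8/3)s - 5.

The derivative is -2s^2 - (16/3)s - 8/3, whose only zero in [-4, -1] is s = -2.
Compare values at every candidate in [-4, -1]: g(-4) = 17/3; g(-2) = -5; g(-1) = -13/3.
The maximum over the interval is 17/3, attained at s = -4.

17/3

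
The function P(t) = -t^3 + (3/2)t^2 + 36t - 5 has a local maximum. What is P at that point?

P'(t) = -3t^2 + 3t + 36. Setting P'(t) = 0 gives t ∈ {-3, 4}.
Second-derivative test with P''(t) = -6t + 3: P''(-3) = 21 > 0 ⇒ local minimum; P''(4) = -21 < 0 ⇒ local maximum.
Thus P has its local maximum at t = 4, with value 99.

99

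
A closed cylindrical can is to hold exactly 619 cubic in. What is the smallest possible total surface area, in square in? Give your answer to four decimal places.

402.0761

With radius r and height h, πr²h = 619 so h = 619/(πr²), and S(r) = 2πr² + 2πrh = 2πr² + 2·619/r.
S'(r) = 4πr − 2·619/r² = 0 ⇒ r³ = 619/(2π), so r ≈ 4.6185 and h = 2r ≈ 9.2371.
S''(r) = 4π + 4·619/r³ > 0, so this is the minimum; S ≈ 402.0761.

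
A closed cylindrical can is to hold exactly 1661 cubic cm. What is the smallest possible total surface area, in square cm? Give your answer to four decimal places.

776.4157

With radius r and height h, πr²h = 1661 so h = 1661/(πr²), and S(r) = 2πr² + 2πrh = 2πr² + 2·1661/r.
S'(r) = 4πr − 2·1661/r² = 0 ⇒ r³ = 1661/(2π), so r ≈ 6.4180 and h = 2r ≈ 12.8359.
S''(r) = 4π + 4·1661/r³ > 0, so this is the minimum; S ≈ 776.4157.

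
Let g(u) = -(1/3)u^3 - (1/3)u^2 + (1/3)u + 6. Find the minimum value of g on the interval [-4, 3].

The derivative is -u^2 - (2/3)u + 1/3, which vanishes at u = -1 and u = 1/3.
Compare values at every candidate in [-4, 3]: g(-4) = 62/3, g(-1) = 17/3, g(1/3) = 491/81, g(3) = -5.
Hence the absolute minimum is -5 at u = 3.

-5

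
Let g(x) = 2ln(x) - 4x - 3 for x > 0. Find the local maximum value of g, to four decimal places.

-6.3863

g'(x) = 2/x − 4 = 0 gives x = 1/2.
g''(x) = -2/x², which is negative for x > 0, so this is a local maximum.
g(1/2) = 2·ln(1/2) - 2 - 3 ≈ -6.3863.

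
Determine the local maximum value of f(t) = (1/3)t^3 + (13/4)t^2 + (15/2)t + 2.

49/12

f'(t) = t^2 + (13/2)t + 15/2. Setting f'(t) = 0 gives t ∈ {-5, -3/2}.
Since f''(t) = 2t + 13/2, we get f''(-5) = -7/2 < 0 ⇒ local maximum; f''(-3/2) = 7/2 > 0 ⇒ local minimum.
Thus f has its local maximum at t = -5, with value 49/12.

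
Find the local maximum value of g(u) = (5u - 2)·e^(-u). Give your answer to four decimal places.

g'(u) = 5·e^(-u) + (5u - 2)·(-1)·e^(-u) = (-5u + 7)·e^(-u). Since e^(-u) > 0, the only critical point is u = 7/5.
g''(7/5) has the same sign as -5 < 0, so this is a local maximum.
g(7/5) = (5)·e^(-7/5) ≈ 1.2330.

1.2330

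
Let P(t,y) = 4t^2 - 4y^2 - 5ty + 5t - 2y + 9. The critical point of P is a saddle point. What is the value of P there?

∂P/∂t = 8t - 5y + 5 = 0 and ∂P/∂y = -5t - 8y - 2 = 0, so (t, y) = (-50/89, 9/89).
The Hessian has P_{tt} = 8, P_{yy} = -8, P_{ty} = -5, giving D = -89 < 0, so the point is a saddle point.
P(-50/89, 9/89) = 667/89.

667/89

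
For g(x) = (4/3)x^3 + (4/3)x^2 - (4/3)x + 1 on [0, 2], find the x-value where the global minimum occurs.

1/3

The derivative is 4x^2 + (8/3)x - 4/3, whose only zero in [0, 2] is x = 1/3.
Evaluating at the critical points and endpoints: g(0) = 1,  g(1/3) = 61/81,  g(2) = 43/3.
So the minimum is g(1/3) = 61/81.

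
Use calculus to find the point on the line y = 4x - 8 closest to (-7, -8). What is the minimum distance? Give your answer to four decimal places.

Minimize D(x)^2 = (x + 7)^2 + (4x)^2.
d/dx[D^2] = 2(x + 7) + 2·4·(4x) = 0 ⇒ x = -7/17.
Then y = -164/17 and the distance is √(784/17) ≈ 6.7910.

6.7910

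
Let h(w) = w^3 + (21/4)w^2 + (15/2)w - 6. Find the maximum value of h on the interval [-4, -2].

The derivative is 3w^2 + (21/2)w + 15/2, whose only zero in [-4, -2] is w = -5/2.
Compare values at every candidate in [-4, -2]: h(-4) = -16; h(-5/2) = -121/16; h(-2) = -8.
So the maximum is h(-5/2) = -121/16.

-121/16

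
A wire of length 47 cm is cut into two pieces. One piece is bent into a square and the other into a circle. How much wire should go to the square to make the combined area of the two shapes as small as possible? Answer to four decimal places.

Let x be the length used for the square. Square side x/4; circle radius (47−x)/(2π).
A(x) = (x/4)² + π·((47−x)/(2π))² = x²/16 + (47−x)²/(4π) for 0 ≤ x ≤ 47. A'(x) = x/8 − (47−x)/(2π) = 0 gives x = 4·47/(π+4) ≈ 26.3247.
A'' = 1/8 + 1/(2π) > 0, so this gives the minimum combined area; x ≈ 26.3247 cm to the square.

26.3247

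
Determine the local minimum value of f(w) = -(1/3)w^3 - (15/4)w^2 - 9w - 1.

-10

f'(w) = -w^2 - (15/2)w - 9. Setting f'(w) = 0 gives w ∈ {-6, -3/2}.
Since f''(w) = -2w - 15/2, we get f''(-6) = 9/2 > 0 ⇒ local minimum; f''(-3/2) = -9/2 < 0 ⇒ local maximum.
So the local minimum value is f(-6) = -10.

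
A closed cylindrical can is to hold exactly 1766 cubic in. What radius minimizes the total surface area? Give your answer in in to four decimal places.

6.5504

With radius r and height h, πr²h = 1766 so h = 1766/(πr²), and S(r) = 2πr² + 2πrh = 2πr² + 2·1766/r.
S'(r) = 4πr − 2·1766/r² = 0 ⇒ r³ = 1766/(2π), so r ≈ 6.5504 and h = 2r ≈ 13.1009.
S''(r) = 4π + 4·1766/r³ > 0, so this is the minimum; S ≈ 808.8010.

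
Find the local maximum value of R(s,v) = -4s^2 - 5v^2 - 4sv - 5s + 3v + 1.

285/64

∂R/∂s = -8s - 4v - 5 = 0 and ∂R/∂v = -4s - 10v + 3 = 0, so (s, v) = (-31/32, 11/16).
The Hessian has R_{ss} = -8, R_{vv} = -10, R_{sv} = -4, giving D = 64 > 0 with R_{ss} < 0, so the point is a local maximum.
R(-31/32, 11/16) = 285/64.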